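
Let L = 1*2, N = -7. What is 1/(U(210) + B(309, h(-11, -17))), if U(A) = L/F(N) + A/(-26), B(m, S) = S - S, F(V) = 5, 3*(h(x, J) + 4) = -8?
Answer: -65/499 ≈ -0.13026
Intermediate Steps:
h(x, J) = -20/3 (h(x, J) = -4 + (⅓)*(-8) = -4 - 8/3 = -20/3)
B(m, S) = 0
L = 2
U(A) = ⅖ - A/26 (U(A) = 2/5 + A/(-26) = 2*(⅕) + A*(-1/26) = ⅖ - A/26)
1/(U(210) + B(309, h(-11, -17))) = 1/((⅖ - 1/26*210) + 0) = 1/((⅖ - 105/13) + 0) = 1/(-499/65 + 0) = 1/(-499/65) = -65/499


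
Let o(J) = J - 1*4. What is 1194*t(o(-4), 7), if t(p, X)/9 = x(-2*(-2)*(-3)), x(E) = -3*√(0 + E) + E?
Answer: -128952 - 64476*I*√3 ≈ -1.2895e+5 - 1.1168e+5*I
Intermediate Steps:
o(J) = -4 + J (o(J) = J - 4 = -4 + J)
x(E) = E - 3*√E (x(E) = -3*√E + E = E - 3*√E)
t(p, X) = -108 - 54*I*√3 (t(p, X) = 9*(-2*(-2)*(-3) - 3*2*I*√3) = 9*(4*(-3) - 3*2*I*√3) = 9*(-12 - 6*I*√3) = -108 - 54*I*√3)
1194*t(o(-4), 7) = 1194*(-108 - 54*I*√3) = -128952 - 64476*I*√3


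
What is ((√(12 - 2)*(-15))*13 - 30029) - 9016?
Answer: -39045 - 195*√10 ≈ -39662.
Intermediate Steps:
((√(12 - 2)*(-15))*13 - 30029) - 9016 = ((√10*(-15))*13 - 30029) - 9016 = (-15*√10*13 - 30029) - 9016 = (-195*√10 - 30029) - 9016 = (-30029 - 195*√10) - 9016 = -39045 - 195*√10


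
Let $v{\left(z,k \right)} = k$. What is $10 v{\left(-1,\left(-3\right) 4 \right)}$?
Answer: $-120$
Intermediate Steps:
$10 v{\left(-1,\left(-3\right) 4 \right)} = 10 \left(\left(-3\right) 4\right) = 10 \left(-12\right) = -120$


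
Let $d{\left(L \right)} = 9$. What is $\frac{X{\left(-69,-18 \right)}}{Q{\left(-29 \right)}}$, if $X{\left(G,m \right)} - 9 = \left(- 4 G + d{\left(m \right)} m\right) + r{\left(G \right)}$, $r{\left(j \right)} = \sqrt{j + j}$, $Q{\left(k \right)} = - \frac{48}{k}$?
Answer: $\frac{1189}{16} + \frac{29 i \sqrt{138}}{48} \approx 74.313 + 7.0974 i$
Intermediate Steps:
$r{\left(j \right)} = \sqrt{2} \sqrt{j}$ ($r{\left(j \right)} = \sqrt{2 j} = \sqrt{2} \sqrt{j}$)
$X{\left(G,m \right)} = 9 - 4 G + 9 m + \sqrt{2} \sqrt{G}$ ($X{\left(G,m \right)} = 9 - \left(- 9 m + 4 G - \sqrt{2} \sqrt{G}\right) = 9 + \left(- 4 G + 9 m + \sqrt{2} \sqrt{G}\right) = 9 - 4 G + 9 m + \sqrt{2} \sqrt{G}$)
$\frac{X{\left(-69,-18 \right)}}{Q{\left(-29 \right)}} = \frac{9 - -276 + 9 \left(-18\right) + \sqrt{2} \sqrt{-69}}{\left(-48\right) \frac{1}{-29}} = \frac{9 + 276 - 162 + \sqrt{2} i \sqrt{69}}{\left(-48\right) \left(- \frac{1}{29}\right)} = \frac{9 + 276 - 162 + i \sqrt{138}}{\frac{48}{29}} = \left(123 + i \sqrt{138}\right) \frac{29}{48} = \frac{1189}{16} + \frac{29 i \sqrt{138}}{48}$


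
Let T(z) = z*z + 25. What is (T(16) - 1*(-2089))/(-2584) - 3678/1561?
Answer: -6601761/2016812 ≈ -3.2734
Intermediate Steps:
T(z) = 25 + z² (T(z) = z² + 25 = 25 + z²)
(T(16) - 1*(-2089))/(-2584) - 3678/1561 = ((25 + 16²) - 1*(-2089))/(-2584) - 3678/1561 = ((25 + 256) + 2089)*(-1/2584) - 3678*1/1561 = (281 + 2089)*(-1/2584) - 3678/1561 = 2370*(-1/2584) - 3678/1561 = -1185/1292 - 3678/1561 = -6601761/2016812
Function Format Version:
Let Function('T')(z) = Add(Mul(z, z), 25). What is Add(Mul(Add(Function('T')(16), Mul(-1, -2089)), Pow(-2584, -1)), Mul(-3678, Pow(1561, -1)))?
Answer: Rational(-6601761, 2016812) ≈ -3.2734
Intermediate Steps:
Function('T')(z) = Add(25, Pow(z, 2)) (Function('T')(z) = Add(Pow(z, 2), 25) = Add(25, Pow(z, 2)))
Add(Mul(Add(Function('T')(16), Mul(-1, -2089)), Pow(-2584, -1)), Mul(-3678, Pow(1561, -1))) = Add(Mul(Add(Add(25, Pow(16, 2)), Mul(-1, -2089)), Pow(-2584, -1)), Mul(-3678, Pow(1561, -1))) = Add(Mul(Add(Add(25, 256), 2089), Rational(-1, 2584)), Mul(-3678, Rational(1, 1561))) = Add(Mul(Add(281, 2089), Rational(-1, 2584)), Rational(-3678, 1561)) = Add(Mul(2370, Rational(-1, 2584)), Rational(-3678, 1561)) = Add(Rational(-1185, 1292), Rational(-3678, 1561)) = Rational(-6601761, 2016812)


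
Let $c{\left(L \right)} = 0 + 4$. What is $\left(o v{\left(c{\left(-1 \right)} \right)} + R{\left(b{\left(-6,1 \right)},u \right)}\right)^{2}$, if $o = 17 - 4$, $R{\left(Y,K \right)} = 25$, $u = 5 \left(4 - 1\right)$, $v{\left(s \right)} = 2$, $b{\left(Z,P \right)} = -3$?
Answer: $2601$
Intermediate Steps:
$c{\left(L \right)} = 4$
$u = 15$ ($u = 5 \cdot 3 = 15$)
$o = 13$
$\left(o v{\left(c{\left(-1 \right)} \right)} + R{\left(b{\left(-6,1 \right)},u \right)}\right)^{2} = \left(13 \cdot 2 + 25\right)^{2} = \left(26 + 25\right)^{2} = 51^{2} = 2601$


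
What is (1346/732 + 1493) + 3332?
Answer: 1766623/366 ≈ 4826.8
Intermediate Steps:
(1346/732 + 1493) + 3332 = (1346*(1/732) + 1493) + 3332 = (673/366 + 1493) + 3332 = 547111/366 + 3332 = 1766623/366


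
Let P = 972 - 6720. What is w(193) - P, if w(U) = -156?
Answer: 5592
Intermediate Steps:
P = -5748
w(193) - P = -156 - 1*(-5748) = -156 + 5748 = 5592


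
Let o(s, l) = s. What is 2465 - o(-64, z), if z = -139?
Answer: 2529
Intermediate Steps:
2465 - o(-64, z) = 2465 - 1*(-64) = 2465 + 64 = 2529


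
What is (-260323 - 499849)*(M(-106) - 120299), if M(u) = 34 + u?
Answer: 91502663812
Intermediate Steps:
(-260323 - 499849)*(M(-106) - 120299) = (-260323 - 499849)*((34 - 106) - 120299) = -760172*(-72 - 120299) = -760172*(-120371) = 91502663812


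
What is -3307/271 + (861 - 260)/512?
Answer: -1530313/138752 ≈ -11.029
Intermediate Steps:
-3307/271 + (861 - 260)/512 = -3307*1/271 + 601*(1/512) = -3307/271 + 601/512 = -1530313/138752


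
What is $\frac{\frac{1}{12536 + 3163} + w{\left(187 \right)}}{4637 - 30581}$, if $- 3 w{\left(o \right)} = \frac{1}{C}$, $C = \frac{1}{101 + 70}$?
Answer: $\frac{447421}{203647428} \approx 0.002197$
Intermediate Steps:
$C = \frac{1}{171} \approx 0.005848$
$w{\left(o \right)} = -57$ ($w{\left(o \right)} = - \frac{\frac{1}{\frac{1}{171}}}{3} = \left(- \frac{1}{3}\right) 171 = -57$)
$\frac{\frac{1}{12536 + 3163} + w{\left(187 \right)}}{4637 - 30581} = \frac{\frac{1}{12536 + 3163} - 57}{4637 - 30581} = \frac{\frac{1}{15699} - 57}{-25944} = \left(\frac{1}{15699} - 57\right) \left(- \frac{1}{25944}\right) = \left(- \frac{894842}{15699}\right) \left(- \frac{1}{25944}\right) = \frac{447421}{203647428}$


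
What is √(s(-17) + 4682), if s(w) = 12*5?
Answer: √4742 ≈ 68.862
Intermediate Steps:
s(w) = 60
√(s(-17) + 4682) = √(60 + 4682) = √4742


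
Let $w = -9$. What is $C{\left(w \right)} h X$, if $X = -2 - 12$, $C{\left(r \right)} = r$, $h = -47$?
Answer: $-5922$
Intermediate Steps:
$X = -14$ ($X = -2 - 12 = -14$)
$C{\left(w \right)} h X = \left(-9\right) \left(-47\right) \left(-14\right) = 423 \left(-14\right) = -5922$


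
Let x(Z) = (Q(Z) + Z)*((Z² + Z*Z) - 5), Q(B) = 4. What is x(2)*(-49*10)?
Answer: -8820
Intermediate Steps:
x(Z) = (-5 + 2*Z²)*(4 + Z) (x(Z) = (4 + Z)*((Z² + Z*Z) - 5) = (4 + Z)*((Z² + Z²) - 5) = (4 + Z)*(2*Z² - 5) = (4 + Z)*(-5 + 2*Z²) = (-5 + 2*Z²)*(4 + Z))
x(2)*(-49*10) = (-20 - 5*2 + 2*2³ + 8*2²)*(-49*10) = (-20 - 10 + 2*8 + 8*4)*(-490) = (-20 - 10 + 16 + 32)*(-490) = 18*(-490) = -8820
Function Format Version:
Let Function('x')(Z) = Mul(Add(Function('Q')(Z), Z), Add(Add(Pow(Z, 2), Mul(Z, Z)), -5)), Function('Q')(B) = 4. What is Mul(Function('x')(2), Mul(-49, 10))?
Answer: -8820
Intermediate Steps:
Function('x')(Z) = Mul(Add(-5, Mul(2, Pow(Z, 2))), Add(4, Z)) (Function('x')(Z) = Mul(Add(4, Z), Add(Add(Pow(Z, 2), Mul(Z, Z)), -5)) = Mul(Add(4, Z), Add(Add(Pow(Z, 2), Pow(Z, 2)), -5)) = Mul(Add(4, Z), Add(Mul(2, Pow(Z, 2)), -5)) = Mul(Add(4, Z), Add(-5, Mul(2, Pow(Z, 2)))) = Mul(Add(-5, Mul(2, Pow(Z, 2))), Add(4, Z)))
Mul(Function('x')(2), Mul(-49, 10)) = Mul(Add(-20, Mul(-5, 2), Mul(2, Pow(2, 3)), Mul(8, Pow(2, 2))), Mul(-49, 10)) = Mul(Add(-20, -10, Mul(2, 8), Mul(8, 4)), -490) = Mul(Add(-20, -10, 16, 32), -490) = Mul(18, -490) = -8820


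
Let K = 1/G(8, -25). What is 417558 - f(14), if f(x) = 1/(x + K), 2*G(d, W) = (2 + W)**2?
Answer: 3093269135/7408 ≈ 4.1756e+5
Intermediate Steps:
G(d, W) = (2 + W)**2/2
K = 2/529 (K = 1/((2 - 25)**2/2) = 1/((1/2)*(-23)**2) = 1/((1/2)*529) = 1/(529/2) = 2/529 ≈ 0.0037807)
f(x) = 1/(2/529 + x) (f(x) = 1/(x + 2/529) = 1/(2/529 + x))
417558 - f(14) = 417558 - 529/(2 + 529*14) = 417558 - 529/(2 + 7406) = 417558 - 529/7408 = 3093269135/7408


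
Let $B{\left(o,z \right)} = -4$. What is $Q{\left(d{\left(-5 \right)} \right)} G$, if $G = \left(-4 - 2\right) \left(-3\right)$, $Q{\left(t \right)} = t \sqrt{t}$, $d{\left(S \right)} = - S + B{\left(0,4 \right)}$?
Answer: $18$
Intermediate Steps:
$d{\left(S \right)} = -4 - S$ ($d{\left(S \right)} = - S - 4 = -4 - S$)
$Q{\left(t \right)} = t^{\frac{3}{2}}$
$G = 18$ ($G = \left(-4 - 2\right) \left(-3\right) = \left(-6\right) \left(-3\right) = 18$)
$Q{\left(d{\left(-5 \right)} \right)} G = \left(-4 - -5\right)^{\frac{3}{2}} \cdot 18 = \left(-4 + 5\right)^{\frac{3}{2}} \cdot 18 = 1^{\frac{3}{2}} \cdot 18 = 1 \cdot 18 = 18$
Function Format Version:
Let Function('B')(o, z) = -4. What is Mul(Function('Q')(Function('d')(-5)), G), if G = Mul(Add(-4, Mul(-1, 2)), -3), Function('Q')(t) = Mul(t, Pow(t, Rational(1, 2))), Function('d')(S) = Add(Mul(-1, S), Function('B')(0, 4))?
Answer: 18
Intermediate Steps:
Function('d')(S) = Add(-4, Mul(-1, S)) (Function('d')(S) = Add(Mul(-1, S), -4) = Add(-4, Mul(-1, S)))
Function('Q')(t) = Pow(t, Rational(3, 2))
G = 18 (G = Mul(Add(-4, -2), -3) = Mul(-6, -3) = 18)
Mul(Function('Q')(Function('d')(-5)), G) = Mul(Pow(Add(-4, Mul(-1, -5)), Rational(3, 2)), 18) = Mul(Pow(Add(-4, 5), Rational(3, 2)), 18) = Mul(Pow(1, Rational(3, 2)), 18) = Mul(1, 18) = 18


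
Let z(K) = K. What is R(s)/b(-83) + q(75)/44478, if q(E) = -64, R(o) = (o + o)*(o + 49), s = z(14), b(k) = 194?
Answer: 19611694/2157183 ≈ 9.0913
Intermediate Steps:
s = 14
R(o) = 2*o*(49 + o) (R(o) = (2*o)*(49 + o) = 2*o*(49 + o))
R(s)/b(-83) + q(75)/44478 = (2*14*(49 + 14))/194 - 64/44478 = (2*14*63)*(1/194) - 64*1/44478 = 1764*(1/194) - 32/22239 = 882/97 - 32/22239 = 19611694/2157183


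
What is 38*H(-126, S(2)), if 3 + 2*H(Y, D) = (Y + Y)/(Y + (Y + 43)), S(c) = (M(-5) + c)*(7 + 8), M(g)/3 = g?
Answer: -375/11 ≈ -34.091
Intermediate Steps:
M(g) = 3*g
S(c) = -225 + 15*c (S(c) = (3*(-5) + c)*(7 + 8) = (-15 + c)*15 = -225 + 15*c)
H(Y, D) = -3/2 + Y/(43 + 2*Y) (H(Y, D) = -3/2 + ((Y + Y)/(Y + (Y + 43)))/2 = -3/2 + ((2*Y)/(Y + (43 + Y)))/2 = -3/2 + ((2*Y)/(43 + 2*Y))/2 = -3/2 + (2*Y/(43 + 2*Y))/2 = -3/2 + Y/(43 + 2*Y))
38*H(-126, S(2)) = 38*((-129 - 4*(-126))/(2*(43 + 2*(-126)))) = 38*((-129 + 504)/(2*(43 - 252))) = 38*((½)*375/(-209)) = 38*((½)*(-1/209)*375) = 38*(-375/418) = -375/11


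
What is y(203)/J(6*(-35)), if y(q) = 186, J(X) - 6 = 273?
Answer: 2/3 ≈ 0.66667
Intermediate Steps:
J(X) = 279 (J(X) = 6 + 273 = 279)
y(203)/J(6*(-35)) = 186/279 = 186*(1/279) = 2/3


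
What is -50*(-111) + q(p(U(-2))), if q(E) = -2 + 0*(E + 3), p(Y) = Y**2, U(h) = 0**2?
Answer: 5548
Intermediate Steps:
U(h) = 0
q(E) = -2 (q(E) = -2 + 0*(3 + E) = -2 + 0 = -2)
-50*(-111) + q(p(U(-2))) = -50*(-111) - 2 = 5550 - 2 = 5548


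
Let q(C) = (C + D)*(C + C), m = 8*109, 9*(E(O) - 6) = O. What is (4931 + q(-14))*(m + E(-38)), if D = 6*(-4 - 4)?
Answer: 52429288/9 ≈ 5.8255e+6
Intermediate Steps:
E(O) = 6 + O/9
m = 872
D = -48 (D = 6*(-8) = -48)
q(C) = 2*C*(-48 + C) (q(C) = (C - 48)*(C + C) = (-48 + C)*(2*C) = 2*C*(-48 + C))
(4931 + q(-14))*(m + E(-38)) = (4931 + 2*(-14)*(-48 - 14))*(872 + (6 + (⅑)*(-38))) = (4931 + 2*(-14)*(-62))*(872 + (6 - 38/9)) = (4931 + 1736)*(872 + 16/9) = 6667*(7864/9) = 52429288/9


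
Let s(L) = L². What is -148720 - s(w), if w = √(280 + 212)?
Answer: -149212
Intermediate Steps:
w = 2*√123 (w = √492 = 2*√123 ≈ 22.181)
-148720 - s(w) = -148720 - (2*√123)² = -148720 - 1*492 = -148720 - 492 = -149212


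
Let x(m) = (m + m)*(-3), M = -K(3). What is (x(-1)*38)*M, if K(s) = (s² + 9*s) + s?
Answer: -8892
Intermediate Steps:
K(s) = s² + 10*s
M = -39 (M = -3*(10 + 3) = -3*13 = -1*39 = -39)
x(m) = -6*m (x(m) = (2*m)*(-3) = -6*m)
(x(-1)*38)*M = (-6*(-1)*38)*(-39) = (6*38)*(-39) = 228*(-39) = -8892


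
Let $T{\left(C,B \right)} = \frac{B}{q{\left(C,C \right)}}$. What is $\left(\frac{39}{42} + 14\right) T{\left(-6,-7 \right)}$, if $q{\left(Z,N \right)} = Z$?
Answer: $\frac{209}{12} \approx 17.417$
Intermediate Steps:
$T{\left(C,B \right)} = \frac{B}{C}$
$\left(\frac{39}{42} + 14\right) T{\left(-6,-7 \right)} = \left(\frac{39}{42} + 14\right) \left(- \frac{7}{-6}\right) = \left(39 \cdot \frac{1}{42} + 14\right) \left(\left(-7\right) \left(- \frac{1}{6}\right)\right) = \left(\frac{13}{14} + 14\right) \frac{7}{6} = \frac{209}{14} \cdot \frac{7}{6} = \frac{209}{12}$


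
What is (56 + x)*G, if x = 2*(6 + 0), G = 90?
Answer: 6120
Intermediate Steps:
x = 12 (x = 2*6 = 12)
(56 + x)*G = (56 + 12)*90 = 68*90 = 6120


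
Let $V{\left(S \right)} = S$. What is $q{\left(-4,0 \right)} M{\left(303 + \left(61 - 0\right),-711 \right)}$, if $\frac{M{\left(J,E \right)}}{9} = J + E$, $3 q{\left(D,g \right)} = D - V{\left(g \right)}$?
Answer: $4164$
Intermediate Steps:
$q{\left(D,g \right)} = - \frac{g}{3} + \frac{D}{3}$ ($q{\left(D,g \right)} = \frac{D - g}{3} = - \frac{g}{3} + \frac{D}{3}$)
$M{\left(J,E \right)} = 9 E + 9 J$ ($M{\left(J,E \right)} = 9 \left(J + E\right) = 9 \left(E + J\right) = 9 E + 9 J$)
$q{\left(-4,0 \right)} M{\left(303 + \left(61 - 0\right),-711 \right)} = \left(\left(- \frac{1}{3}\right) 0 + \frac{1}{3} \left(-4\right)\right) \left(9 \left(-711\right) + 9 \left(303 + \left(61 - 0\right)\right)\right) = \left(0 - \frac{4}{3}\right) \left(-6399 + 9 \left(303 + \left(61 + 0\right)\right)\right) = - \frac{4 \left(-6399 + 9 \left(303 + 61\right)\right)}{3} = - \frac{4 \left(-6399 + 9 \cdot 364\right)}{3} = - \frac{4 \left(-6399 + 3276\right)}{3} = \left(- \frac{4}{3}\right) \left(-3123\right) = 4164$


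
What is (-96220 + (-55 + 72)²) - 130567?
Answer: -226498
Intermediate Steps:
(-96220 + (-55 + 72)²) - 130567 = (-96220 + 17²) - 130567 = (-96220 + 289) - 130567 = -95931 - 130567 = -226498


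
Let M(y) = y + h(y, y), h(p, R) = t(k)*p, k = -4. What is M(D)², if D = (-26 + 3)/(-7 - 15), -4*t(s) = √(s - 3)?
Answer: 4761/7744 - 529*I*√7/968 ≈ 0.6148 - 1.4459*I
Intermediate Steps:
t(s) = -√(-3 + s)/4 (t(s) = -√(s - 3)/4 = -√(-3 + s)/4)
h(p, R) = -I*p*√7/4 (h(p, R) = (-√(-3 - 4)/4)*p = (-I*√7/4)*p = -I*p*√7/4)
D = 23/22 (D = -23/(-22) = -23*(-1/22) = 23/22 ≈ 1.0455)
M(y) = y - I*y*√7/4
M(D)² = ((¼)*(23/22)*(4 - I*√7))² = (23/22 - 23*I*√7/88)²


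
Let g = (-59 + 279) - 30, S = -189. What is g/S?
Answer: -190/189 ≈ -1.0053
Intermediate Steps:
g = 190 (g = 220 - 30 = 190)
g/S = 190/(-189) = 190*(-1/189) = -190/189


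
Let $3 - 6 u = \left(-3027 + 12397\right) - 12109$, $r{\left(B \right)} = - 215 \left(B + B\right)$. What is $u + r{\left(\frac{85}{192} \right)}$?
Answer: $\frac{25597}{96} \approx 266.64$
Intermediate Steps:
$r{\left(B \right)} = - 430 B$ ($r{\left(B \right)} = - 215 \cdot 2 B = - 430 B$)
$u = 457$ ($u = \frac{1}{2} - \frac{\left(-3027 + 12397\right) - 12109}{6} = \frac{1}{2} - \frac{9370 - 12109}{6} = \frac{1}{2} - - \frac{913}{2} = \frac{1}{2} + \frac{913}{2} = 457$)
$u + r{\left(\frac{85}{192} \right)} = 457 - 430 \cdot \frac{85}{192} = 457 - 430 \cdot 85 \cdot \frac{1}{192} = 457 - \frac{18275}{96} = \frac{25597}{96}$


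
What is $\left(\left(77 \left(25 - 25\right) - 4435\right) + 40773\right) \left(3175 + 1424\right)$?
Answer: $167118462$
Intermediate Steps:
$\left(\left(77 \left(25 - 25\right) - 4435\right) + 40773\right) \left(3175 + 1424\right) = \left(\left(77 \cdot 0 - 4435\right) + 40773\right) 4599 = \left(\left(0 - 4435\right) + 40773\right) 4599 = \left(-4435 + 40773\right) 4599 = 36338 \cdot 4599 = 167118462$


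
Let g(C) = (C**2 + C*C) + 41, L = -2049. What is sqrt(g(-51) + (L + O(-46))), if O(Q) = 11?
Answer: sqrt(3205) ≈ 56.613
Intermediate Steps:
g(C) = 41 + 2*C**2 (g(C) = (C**2 + C**2) + 41 = 2*C**2 + 41 = 41 + 2*C**2)
sqrt(g(-51) + (L + O(-46))) = sqrt((41 + 2*(-51)**2) + (-2049 + 11)) = sqrt((41 + 2*2601) - 2038) = sqrt((41 + 5202) - 2038) = sqrt(5243 - 2038) = sqrt(3205)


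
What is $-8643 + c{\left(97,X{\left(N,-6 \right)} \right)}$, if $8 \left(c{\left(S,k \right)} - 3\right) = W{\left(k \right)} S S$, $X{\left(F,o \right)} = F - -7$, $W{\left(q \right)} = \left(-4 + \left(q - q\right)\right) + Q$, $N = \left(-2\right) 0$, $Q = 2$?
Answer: $- \frac{43969}{4} \approx -10992.0$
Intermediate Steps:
$N = 0$
$W{\left(q \right)} = -2$ ($W{\left(q \right)} = \left(-4 + \left(q - q\right)\right) + 2 = \left(-4 + 0\right) + 2 = -4 + 2 = -2$)
$X{\left(F,o \right)} = 7 + F$ ($X{\left(F,o \right)} = F + 7 = 7 + F$)
$c{\left(S,k \right)} = 3 - \frac{S^{2}}{4}$ ($c{\left(S,k \right)} = 3 + \frac{- 2 S S}{8} = 3 + \frac{\left(-2\right) S^{2}}{8} = 3 - \frac{S^{2}}{4}$)
$-8643 + c{\left(97,X{\left(N,-6 \right)} \right)} = -8643 + \left(3 - \frac{97^{2}}{4}\right) = -8643 + \left(3 - \frac{9409}{4}\right) = -8643 - \frac{9397}{4} = - \frac{43969}{4}$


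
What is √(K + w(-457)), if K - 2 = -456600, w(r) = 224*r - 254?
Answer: 2*I*√139805 ≈ 747.81*I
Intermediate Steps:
w(r) = -254 + 224*r
K = -456598 (K = 2 - 456600 = -456598)
√(K + w(-457)) = √(-456598 + (-254 + 224*(-457))) = √(-456598 + (-254 - 102368)) = √(-456598 - 102622) = √(-559220) = 2*I*√139805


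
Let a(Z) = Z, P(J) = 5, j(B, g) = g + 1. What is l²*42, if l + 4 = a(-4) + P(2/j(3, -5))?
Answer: 378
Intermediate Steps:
j(B, g) = 1 + g
l = -3 (l = -4 + (-4 + 5) = -4 + 1 = -3)
l²*42 = (-3)²*42 = 9*42 = 378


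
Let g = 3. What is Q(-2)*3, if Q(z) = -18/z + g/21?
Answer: 192/7 ≈ 27.429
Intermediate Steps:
Q(z) = ⅐ - 18/z (Q(z) = -18/z + 3/21 = -18/z + 3*(1/21) = -18/z + ⅐ = ⅐ - 18/z)
Q(-2)*3 = ((⅐)*(-126 - 2)/(-2))*3 = ((⅐)*(-½)*(-128))*3 = (64/7)*3 = 192/7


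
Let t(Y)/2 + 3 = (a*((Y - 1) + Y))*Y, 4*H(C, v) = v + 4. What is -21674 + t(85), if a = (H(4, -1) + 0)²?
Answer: -44155/8 ≈ -5519.4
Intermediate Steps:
H(C, v) = 1 + v/4 (H(C, v) = (v + 4)/4 = (4 + v)/4 = 1 + v/4)
a = 9/16 (a = ((1 + (¼)*(-1)) + 0)² = ((1 - ¼) + 0)² = (¾ + 0)² = (¾)² = 9/16 ≈ 0.56250)
t(Y) = -6 + 2*Y*(-9/16 + 9*Y/8) (t(Y) = -6 + 2*((9*((Y - 1) + Y)/16)*Y) = -6 + 2*((9*((-1 + Y) + Y)/16)*Y) = -6 + 2*((9*(-1 + 2*Y)/16)*Y) = -6 + 2*((-9/16 + 9*Y/8)*Y) = -6 + 2*(Y*(-9/16 + 9*Y/8)) = -6 + 2*Y*(-9/16 + 9*Y/8))
-21674 + t(85) = -21674 + (-6 - 9/8*85 + (9/4)*85²) = -21674 + (-6 - 765/8 + (9/4)*7225) = -21674 + (-6 - 765/8 + 65025/4) = -21674 + 129237/8 = -44155/8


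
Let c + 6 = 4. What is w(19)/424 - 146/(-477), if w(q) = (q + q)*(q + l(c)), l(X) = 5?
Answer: 1172/477 ≈ 2.4570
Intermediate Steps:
c = -2 (c = -6 + 4 = -2)
w(q) = 2*q*(5 + q) (w(q) = (q + q)*(q + 5) = (2*q)*(5 + q) = 2*q*(5 + q))
w(19)/424 - 146/(-477) = (2*19*(5 + 19))/424 - 146/(-477) = (2*19*24)*(1/424) - 146*(-1/477) = 912*(1/424) + 146/477 = 114/53 + 146/477 = 1172/477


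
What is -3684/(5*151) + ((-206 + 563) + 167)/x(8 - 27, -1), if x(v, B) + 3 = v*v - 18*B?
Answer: -247391/70970 ≈ -3.4859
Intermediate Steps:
x(v, B) = -3 + v² - 18*B (x(v, B) = -3 + (v*v - 18*B) = -3 + (v² - 18*B) = -3 + v² - 18*B)
-3684/(5*151) + ((-206 + 563) + 167)/x(8 - 27, -1) = -3684/(5*151) + ((-206 + 563) + 167)/(-3 + (8 - 27)² - 18*(-1)) = -3684/755 + (357 + 167)/(-3 + (-19)² + 18) = -3684*1/755 + 524/(-3 + 361 + 18) = -3684/755 + 524/376 = -3684/755 + 524*(1/376) = -3684/755 + 131/94 = -247391/70970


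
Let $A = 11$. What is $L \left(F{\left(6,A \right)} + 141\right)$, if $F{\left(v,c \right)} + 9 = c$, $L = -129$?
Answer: $-18447$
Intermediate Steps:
$F{\left(v,c \right)} = -9 + c$
$L \left(F{\left(6,A \right)} + 141\right) = - 129 \left(\left(-9 + 11\right) + 141\right) = - 129 \left(2 + 141\right) = \left(-129\right) 143 = -18447$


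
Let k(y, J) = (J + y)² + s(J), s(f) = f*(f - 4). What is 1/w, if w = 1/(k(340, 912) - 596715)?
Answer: 1798885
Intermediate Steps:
s(f) = f*(-4 + f)
k(y, J) = (J + y)² + J*(-4 + J)
w = 1/1798885 (w = 1/(((912 + 340)² + 912*(-4 + 912)) - 596715) = 1/((1252² + 912*908) - 596715) = 1/((1567504 + 828096) - 596715) = 1/(2395600 - 596715) = 1/1798885 ≈ 5.5590e-7)
1/w = 1/(1/1798885) = 1798885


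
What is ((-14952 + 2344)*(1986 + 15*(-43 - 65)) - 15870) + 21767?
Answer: -4608631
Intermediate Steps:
((-14952 + 2344)*(1986 + 15*(-43 - 65)) - 15870) + 21767 = (-12608*(1986 + 15*(-108)) - 15870) + 21767 = (-12608*(1986 - 1620) - 15870) + 21767 = (-12608*366 - 15870) + 21767 = (-4614528 - 15870) + 21767 = -4630398 + 21767 = -4608631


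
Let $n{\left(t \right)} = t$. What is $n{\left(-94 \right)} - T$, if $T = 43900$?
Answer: $-43994$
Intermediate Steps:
$n{\left(-94 \right)} - T = -94 - 43900 = -43994$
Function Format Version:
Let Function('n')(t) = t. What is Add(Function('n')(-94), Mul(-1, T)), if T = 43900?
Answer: -43994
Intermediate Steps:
Add(Function('n')(-94), Mul(-1, T)) = Add(-94, Mul(-1, 43900)) = Add(-94, -43900) = -43994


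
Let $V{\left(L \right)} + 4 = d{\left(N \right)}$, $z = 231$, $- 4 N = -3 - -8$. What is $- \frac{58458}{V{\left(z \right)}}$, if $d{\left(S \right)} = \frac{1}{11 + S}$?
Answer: $\frac{1139931}{76} \approx 14999.0$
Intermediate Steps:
$N = - \frac{5}{4}$ ($N = - \frac{-3 - -8}{4} = - \frac{-3 + 8}{4} = \left(- \frac{1}{4}\right) 5 = - \frac{5}{4} \approx -1.25$)
$V{\left(L \right)} = - \frac{152}{39}$ ($V{\left(L \right)} = -4 + \frac{1}{11 - \frac{5}{4}} = -4 + \frac{1}{\frac{39}{4}} = -4 + \frac{4}{39} = - \frac{152}{39}$)
$- \frac{58458}{V{\left(z \right)}} = - \frac{58458}{- \frac{152}{39}} = \left(-58458\right) \left(- \frac{39}{152}\right) = \frac{1139931}{76}$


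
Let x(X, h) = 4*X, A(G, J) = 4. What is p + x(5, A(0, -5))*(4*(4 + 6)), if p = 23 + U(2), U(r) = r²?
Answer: 827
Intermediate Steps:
p = 27 (p = 23 + 2² = 23 + 4 = 27)
p + x(5, A(0, -5))*(4*(4 + 6)) = 27 + (4*5)*(4*(4 + 6)) = 27 + 20*(4*10) = 27 + 20*40 = 27 + 800 = 827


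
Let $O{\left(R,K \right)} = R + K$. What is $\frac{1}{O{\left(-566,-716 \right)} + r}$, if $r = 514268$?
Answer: $\frac{1}{512986} \approx 1.9494 \cdot 10^{-6}$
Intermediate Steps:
$O{\left(R,K \right)} = K + R$
$\frac{1}{O{\left(-566,-716 \right)} + r} = \frac{1}{\left(-716 - 566\right) + 514268} = \frac{1}{-1282 + 514268} = \frac{1}{512986}$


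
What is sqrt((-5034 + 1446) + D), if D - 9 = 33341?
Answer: sqrt(29762) ≈ 172.52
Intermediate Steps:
D = 33350 (D = 9 + 33341 = 33350)
sqrt((-5034 + 1446) + D) = sqrt((-5034 + 1446) + 33350) = sqrt(-3588 + 33350) = sqrt(29762)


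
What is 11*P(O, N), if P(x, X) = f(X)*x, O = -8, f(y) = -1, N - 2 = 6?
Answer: 88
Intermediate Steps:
N = 8 (N = 2 + 6 = 8)
P(x, X) = -x
11*P(O, N) = 11*(-1*(-8)) = 11*8 = 88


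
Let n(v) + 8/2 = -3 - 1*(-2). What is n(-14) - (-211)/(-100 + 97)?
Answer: -226/3 ≈ -75.333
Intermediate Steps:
n(v) = -5 (n(v) = -4 + (-3 - 1*(-2)) = -4 + (-3 + 2) = -4 - 1 = -5)
n(-14) - (-211)/(-100 + 97) = -5 - (-211)/(-100 + 97) = -5 - (-211)/(-3) = -5 - (-211)*(-1)/3 = -5 - 1*211/3 = -5 - 211/3 = -226/3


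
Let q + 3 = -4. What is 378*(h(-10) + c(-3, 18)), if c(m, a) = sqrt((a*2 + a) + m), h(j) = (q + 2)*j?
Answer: 18900 + 378*sqrt(51) ≈ 21599.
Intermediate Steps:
q = -7 (q = -3 - 4 = -7)
h(j) = -5*j (h(j) = (-7 + 2)*j = -5*j)
c(m, a) = sqrt(m + 3*a) (c(m, a) = sqrt((2*a + a) + m) = sqrt(3*a + m) = sqrt(m + 3*a))
378*(h(-10) + c(-3, 18)) = 378*(-5*(-10) + sqrt(-3 + 3*18)) = 378*(50 + sqrt(-3 + 54)) = 378*(50 + sqrt(51)) = 18900 + 378*sqrt(51)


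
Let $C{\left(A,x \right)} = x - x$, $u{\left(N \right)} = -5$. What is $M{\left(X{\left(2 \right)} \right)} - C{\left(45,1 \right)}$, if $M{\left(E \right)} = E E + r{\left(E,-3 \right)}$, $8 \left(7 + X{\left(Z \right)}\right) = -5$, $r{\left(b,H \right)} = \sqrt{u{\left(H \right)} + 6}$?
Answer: $\frac{3785}{64} \approx 59.141$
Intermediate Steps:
$C{\left(A,x \right)} = 0$
$r{\left(b,H \right)} = 1$ ($r{\left(b,H \right)} = \sqrt{-5 + 6} = \sqrt{1} = 1$)
$X{\left(Z \right)} = - \frac{61}{8}$ ($X{\left(Z \right)} = -7 + \frac{1}{8} \left(-5\right) = -7 - \frac{5}{8} = - \frac{61}{8}$)
$M{\left(E \right)} = 1 + E^{2}$ ($M{\left(E \right)} = E E + 1 = E^{2} + 1 = 1 + E^{2}$)
$M{\left(X{\left(2 \right)} \right)} - C{\left(45,1 \right)} = \left(1 + \left(- \frac{61}{8}\right)^{2}\right) - 0 = \left(1 + \frac{3721}{64}\right) + 0 = \frac{3785}{64} + 0 = \frac{3785}{64}$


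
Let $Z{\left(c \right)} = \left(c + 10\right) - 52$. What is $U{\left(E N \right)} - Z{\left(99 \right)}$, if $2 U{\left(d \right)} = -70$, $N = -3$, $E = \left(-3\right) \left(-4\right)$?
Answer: $-92$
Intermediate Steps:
$Z{\left(c \right)} = -42 + c$ ($Z{\left(c \right)} = \left(10 + c\right) - 52 = -42 + c$)
$E = 12$
$U{\left(d \right)} = -35$ ($U{\left(d \right)} = \frac{1}{2} \left(-70\right) = -35$)
$U{\left(E N \right)} - Z{\left(99 \right)} = -35 - \left(-42 + 99\right) = -35 - 57 = -92$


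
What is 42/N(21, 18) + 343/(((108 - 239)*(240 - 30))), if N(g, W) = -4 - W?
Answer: -83069/43230 ≈ -1.9216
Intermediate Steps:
42/N(21, 18) + 343/(((108 - 239)*(240 - 30))) = 42/(-4 - 1*18) + 343/(((108 - 239)*(240 - 30))) = 42/(-4 - 18) + 343/((-131*210)) = 42/(-22) + 343/(-27510) = 42*(-1/22) + 343*(-1/27510) = -21/11 - 49/3930 = -83069/43230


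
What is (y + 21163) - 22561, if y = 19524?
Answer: 18126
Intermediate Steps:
(y + 21163) - 22561 = (19524 + 21163) - 22561 = 40687 - 22561 = 18126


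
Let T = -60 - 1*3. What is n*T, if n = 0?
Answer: 0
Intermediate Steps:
T = -63 (T = -60 - 3 = -63)
n*T = 0*(-63) = 0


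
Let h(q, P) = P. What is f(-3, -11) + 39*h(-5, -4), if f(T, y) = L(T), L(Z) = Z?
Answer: -159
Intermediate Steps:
f(T, y) = T
f(-3, -11) + 39*h(-5, -4) = -3 + 39*(-4) = -3 - 156 = -159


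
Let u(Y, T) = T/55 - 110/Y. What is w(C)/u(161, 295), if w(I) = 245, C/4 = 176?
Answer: 433895/8289 ≈ 52.346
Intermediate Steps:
C = 704 (C = 4*176 = 704)
u(Y, T) = -110/Y + T/55 (u(Y, T) = T*(1/55) - 110/Y = T/55 - 110/Y = -110/Y + T/55)
w(C)/u(161, 295) = 245/(-110/161 + (1/55)*295) = 245/(-110*1/161 + 59/11) = 245/(-110/161 + 59/11) = 245/(8289/1771) = 245*(1771/8289) = 433895/8289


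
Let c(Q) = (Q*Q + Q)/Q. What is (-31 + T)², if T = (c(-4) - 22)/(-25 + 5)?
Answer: 14161/16 ≈ 885.06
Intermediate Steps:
c(Q) = (Q + Q²)/Q (c(Q) = (Q² + Q)/Q = (Q + Q²)/Q)
T = 5/4 (T = ((1 - 4) - 22)/(-25 + 5) = (-3 - 22)/(-20) = -25*(-1/20) = 5/4 ≈ 1.2500)
(-31 + T)² = (-31 + 5/4)² = (-119/4)² = 14161/16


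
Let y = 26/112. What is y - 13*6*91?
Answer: -397475/56 ≈ -7097.8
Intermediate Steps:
y = 13/56 (y = 26*(1/112) = 13/56 ≈ 0.23214)
y - 13*6*91 = 13/56 - 13*6*91 = 13/56 - 78*91 = 13/56 - 7098 = -397475/56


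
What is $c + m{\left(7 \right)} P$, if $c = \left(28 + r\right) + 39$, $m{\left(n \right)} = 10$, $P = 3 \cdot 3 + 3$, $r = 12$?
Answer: $199$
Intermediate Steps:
$P = 12$ ($P = 9 + 3 = 12$)
$c = 79$ ($c = \left(28 + 12\right) + 39 = 40 + 39 = 79$)
$c + m{\left(7 \right)} P = 79 + 10 \cdot 12 = 79 + 120 = 199$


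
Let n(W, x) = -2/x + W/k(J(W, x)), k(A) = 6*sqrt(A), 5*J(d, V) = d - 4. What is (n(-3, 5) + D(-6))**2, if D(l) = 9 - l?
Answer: 149087/700 + 73*I*sqrt(35)/35 ≈ 212.98 + 12.339*I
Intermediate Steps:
J(d, V) = -4/5 + d/5 (J(d, V) = (d - 4)/5 = (-4 + d)/5 = -4/5 + d/5)
n(W, x) = -2/x + W/(6*sqrt(-4/5 + W/5)) (n(W, x) = -2/x + W/((6*sqrt(-4/5 + W/5))) = -2/x + W*(1/(6*sqrt(-4/5 + W/5))) = -2/x + W/(6*sqrt(-4/5 + W/5)))
(n(-3, 5) + D(-6))**2 = ((-2/5 + (1/6)*(-3)*sqrt(5)/sqrt(-4 - 3)) + (9 - 1*(-6)))**2 = ((-2*1/5 + (1/6)*(-3)*sqrt(5)/sqrt(-7)) + (9 + 6))**2 = ((-2/5 + (1/6)*(-3)*sqrt(5)*(-I*sqrt(7)/7)) + 15)**2 = ((-2/5 + I*sqrt(35)/14) + 15)**2 = (73/5 + I*sqrt(35)/14)**2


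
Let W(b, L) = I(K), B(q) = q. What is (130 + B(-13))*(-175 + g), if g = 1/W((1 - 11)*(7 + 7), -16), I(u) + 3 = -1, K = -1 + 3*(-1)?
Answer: -82017/4 ≈ -20504.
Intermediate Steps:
K = -4 (K = -1 - 3 = -4)
I(u) = -4 (I(u) = -3 - 1 = -4)
W(b, L) = -4
g = -¼ (g = 1/(-4) = -¼ ≈ -0.25000)
(130 + B(-13))*(-175 + g) = (130 - 13)*(-175 - ¼) = 117*(-701/4) = -82017/4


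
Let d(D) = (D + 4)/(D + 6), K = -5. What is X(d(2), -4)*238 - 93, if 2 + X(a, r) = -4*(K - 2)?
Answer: 6095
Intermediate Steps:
d(D) = (4 + D)/(6 + D)
X(a, r) = 26 (X(a, r) = -2 - 4*(-5 - 2) = -2 - 4*(-7) = -2 + 28 = 26)
X(d(2), -4)*238 - 93 = 26*238 - 93 = 6188 - 93 = 6095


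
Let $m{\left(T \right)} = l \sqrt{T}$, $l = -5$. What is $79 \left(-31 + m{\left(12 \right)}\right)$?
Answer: $-2449 - 790 \sqrt{3} \approx -3817.3$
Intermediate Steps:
$m{\left(T \right)} = - 5 \sqrt{T}$
$79 \left(-31 + m{\left(12 \right)}\right) = 79 \left(-31 - 5 \sqrt{12}\right) = 79 \left(-31 - 5 \cdot 2 \sqrt{3}\right) = 79 \left(-31 - 10 \sqrt{3}\right) = -2449 - 790 \sqrt{3}$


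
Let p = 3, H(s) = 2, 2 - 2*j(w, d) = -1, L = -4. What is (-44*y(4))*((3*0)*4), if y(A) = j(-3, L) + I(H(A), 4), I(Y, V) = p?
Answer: 0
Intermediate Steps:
j(w, d) = 3/2 (j(w, d) = 1 - ½*(-1) = 1 + ½ = 3/2)
I(Y, V) = 3
y(A) = 9/2 (y(A) = 3/2 + 3 = 9/2)
(-44*y(4))*((3*0)*4) = (-44*9/2)*((3*0)*4) = -0*4 = -198*0 = 0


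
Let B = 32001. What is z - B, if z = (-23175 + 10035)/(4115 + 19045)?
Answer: -12352605/386 ≈ -32002.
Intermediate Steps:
z = -219/386 (z = -13140/23160 = -13140*1/23160 = -219/386 ≈ -0.56736)
z - B = -219/386 - 1*32001 = -219/386 - 32001 = -12352605/386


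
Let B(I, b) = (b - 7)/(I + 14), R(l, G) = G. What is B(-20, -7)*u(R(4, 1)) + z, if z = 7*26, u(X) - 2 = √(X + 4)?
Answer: 560/3 + 7*√5/3 ≈ 191.88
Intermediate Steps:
B(I, b) = (-7 + b)/(14 + I)
u(X) = 2 + √(4 + X) (u(X) = 2 + √(X + 4) = 2 + √(4 + X))
z = 182
B(-20, -7)*u(R(4, 1)) + z = ((-7 - 7)/(14 - 20))*(2 + √(4 + 1)) + 182 = (-14/(-6))*(2 + √5) + 182 = (-⅙*(-14))*(2 + √5) + 182 = 7*(2 + √5)/3 + 182 = (14/3 + 7*√5/3) + 182 = 560/3 + 7*√5/3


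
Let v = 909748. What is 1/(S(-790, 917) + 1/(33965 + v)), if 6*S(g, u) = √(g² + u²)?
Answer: -3774852/144967860566010545 + 593729484246*√1464989/144967860566010545 ≈ 0.0049572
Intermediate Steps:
S(g, u) = √(g² + u²)/6
1/(S(-790, 917) + 1/(33965 + v)) = 1/(√((-790)² + 917²)/6 + 1/(33965 + 909748)) = 1/(√(624100 + 840889)/6 + 1/943713) = 1/(√1464989/6 + 1/943713) = 1/(1/943713 + √1464989/6)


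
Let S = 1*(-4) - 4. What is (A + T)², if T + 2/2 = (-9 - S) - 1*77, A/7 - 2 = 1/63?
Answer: 341056/81 ≈ 4210.6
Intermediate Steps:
S = -8 (S = -4 - 4 = -8)
A = 127/9 (A = 14 + 7/63 = 14 + 7*(1/63) = 14 + ⅑ = 127/9 ≈ 14.111)
T = -79 (T = -1 + ((-9 - 1*(-8)) - 1*77) = -1 + ((-9 + 8) - 77) = -1 + (-1 - 77) = -1 - 78 = -79)
(A + T)² = (127/9 - 79)² = (-584/9)² = 341056/81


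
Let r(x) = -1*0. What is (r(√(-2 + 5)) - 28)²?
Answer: 784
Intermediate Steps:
r(x) = 0
(r(√(-2 + 5)) - 28)² = (0 - 28)² = (-28)² = 784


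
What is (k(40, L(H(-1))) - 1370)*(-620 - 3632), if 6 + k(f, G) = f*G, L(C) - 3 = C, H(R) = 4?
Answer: 4660192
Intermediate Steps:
L(C) = 3 + C
k(f, G) = -6 + G*f (k(f, G) = -6 + f*G = -6 + G*f)
(k(40, L(H(-1))) - 1370)*(-620 - 3632) = ((-6 + (3 + 4)*40) - 1370)*(-620 - 3632) = ((-6 + 7*40) - 1370)*(-4252) = ((-6 + 280) - 1370)*(-4252) = (274 - 1370)*(-4252) = -1096*(-4252) = 4660192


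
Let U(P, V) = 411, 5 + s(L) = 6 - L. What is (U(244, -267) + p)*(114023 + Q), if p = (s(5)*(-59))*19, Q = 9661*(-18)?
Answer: -293088125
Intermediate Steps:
s(L) = 1 - L (s(L) = -5 + (6 - L) = 1 - L)
Q = -173898
p = 4484 (p = ((1 - 1*5)*(-59))*19 = ((1 - 5)*(-59))*19 = -4*(-59)*19 = 236*19 = 4484)
(U(244, -267) + p)*(114023 + Q) = (411 + 4484)*(114023 - 173898) = 4895*(-59875) = -293088125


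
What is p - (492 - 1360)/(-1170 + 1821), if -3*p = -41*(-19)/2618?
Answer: 3231/2618 ≈ 1.2341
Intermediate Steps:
p = -779/7854 (p = -(-41*(-19))/(3*2618) = -779/(3*2618) = -⅓*779/2618 = -779/7854 ≈ -0.099185)
p - (492 - 1360)/(-1170 + 1821) = -779/7854 - (492 - 1360)/(-1170 + 1821) = -779/7854 - (-868)/651 = -779/7854 - 1*(-4/3) = -779/7854 + 4/3 = 3231/2618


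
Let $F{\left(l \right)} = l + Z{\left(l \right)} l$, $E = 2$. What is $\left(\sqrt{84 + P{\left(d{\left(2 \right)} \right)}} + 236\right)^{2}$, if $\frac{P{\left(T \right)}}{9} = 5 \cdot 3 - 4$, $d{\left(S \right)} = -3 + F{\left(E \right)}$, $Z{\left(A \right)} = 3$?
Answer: $\left(236 + \sqrt{183}\right)^{2} \approx 62264.0$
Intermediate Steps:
$F{\left(l \right)} = 4 l$ ($F{\left(l \right)} = l + 3 l = 4 l$)
$d{\left(S \right)} = 5$ ($d{\left(S \right)} = -3 + 4 \cdot 2 = -3 + 8 = 5$)
$P{\left(T \right)} = 99$ ($P{\left(T \right)} = 9 \left(5 \cdot 3 - 4\right) = 9 \left(15 - 4\right) = 9 \cdot 11 = 99$)
$\left(\sqrt{84 + P{\left(d{\left(2 \right)} \right)}} + 236\right)^{2} = \left(\sqrt{84 + 99} + 236\right)^{2} = \left(\sqrt{183} + 236\right)^{2} = \left(236 + \sqrt{183}\right)^{2}$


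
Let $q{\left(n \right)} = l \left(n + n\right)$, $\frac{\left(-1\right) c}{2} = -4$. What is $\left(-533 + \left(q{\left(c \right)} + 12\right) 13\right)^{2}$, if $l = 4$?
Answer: $207025$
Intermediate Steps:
$c = 8$ ($c = \left(-2\right) \left(-4\right) = 8$)
$q{\left(n \right)} = 8 n$ ($q{\left(n \right)} = 4 \left(n + n\right) = 4 \cdot 2 n = 8 n$)
$\left(-533 + \left(q{\left(c \right)} + 12\right) 13\right)^{2} = \left(-533 + \left(8 \cdot 8 + 12\right) 13\right)^{2} = \left(-533 + \left(64 + 12\right) 13\right)^{2} = \left(-533 + 76 \cdot 13\right)^{2} = \left(-533 + 988\right)^{2} = 455^{2} = 207025$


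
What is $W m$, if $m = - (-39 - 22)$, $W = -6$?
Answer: $-366$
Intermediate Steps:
$m = 61$ ($m = - (-39 - 22) = \left(-1\right) \left(-61\right) = 61$)
$W m = \left(-6\right) 61 = -366$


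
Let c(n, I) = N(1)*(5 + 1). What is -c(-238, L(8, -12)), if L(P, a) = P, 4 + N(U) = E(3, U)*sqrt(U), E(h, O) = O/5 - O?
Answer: 144/5 ≈ 28.800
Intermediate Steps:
E(h, O) = -4*O/5 (E(h, O) = O*(1/5) - O = O/5 - O = -4*O/5)
N(U) = -4 - 4*U**(3/2)/5 (N(U) = -4 + (-4*U/5)*sqrt(U) = -4 - 4*U**(3/2)/5)
c(n, I) = -144/5 (c(n, I) = (-4 - 4*1**(3/2)/5)*(5 + 1) = (-4 - 4/5*1)*6 = (-4 - 4/5)*6 = -24/5*6 = -144/5)
-c(-238, L(8, -12)) = -1*(-144/5) = 144/5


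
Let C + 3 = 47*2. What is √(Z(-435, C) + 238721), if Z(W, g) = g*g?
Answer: √247002 ≈ 496.99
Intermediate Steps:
C = 91 (C = -3 + 47*2 = -3 + 94 = 91)
Z(W, g) = g²
√(Z(-435, C) + 238721) = √(91² + 238721) = √(8281 + 238721) = √247002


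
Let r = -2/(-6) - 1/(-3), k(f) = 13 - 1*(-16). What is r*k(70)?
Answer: 58/3 ≈ 19.333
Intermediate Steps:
k(f) = 29 (k(f) = 13 + 16 = 29)
r = ⅔ (r = -2*(-⅙) - 1*(-⅓) = ⅓ + ⅓ = ⅔ ≈ 0.66667)
r*k(70) = (⅔)*29 = 58/3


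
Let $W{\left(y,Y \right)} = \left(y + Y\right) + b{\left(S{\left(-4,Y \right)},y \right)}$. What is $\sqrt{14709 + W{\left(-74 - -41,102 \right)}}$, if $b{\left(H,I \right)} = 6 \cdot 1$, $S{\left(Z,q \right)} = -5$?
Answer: $8 \sqrt{231} \approx 121.59$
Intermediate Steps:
$b{\left(H,I \right)} = 6$
$W{\left(y,Y \right)} = 6 + Y + y$ ($W{\left(y,Y \right)} = \left(y + Y\right) + 6 = \left(Y + y\right) + 6 = 6 + Y + y$)
$\sqrt{14709 + W{\left(-74 - -41,102 \right)}} = \sqrt{14709 + \left(6 + 102 - 33\right)} = \sqrt{14709 + 75} = \sqrt{14784} = 8 \sqrt{231}$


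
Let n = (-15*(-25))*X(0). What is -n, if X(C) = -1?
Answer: 375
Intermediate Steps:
n = -375 (n = -15*(-25)*(-1) = 375*(-1) = -375)
-n = -1*(-375) = 375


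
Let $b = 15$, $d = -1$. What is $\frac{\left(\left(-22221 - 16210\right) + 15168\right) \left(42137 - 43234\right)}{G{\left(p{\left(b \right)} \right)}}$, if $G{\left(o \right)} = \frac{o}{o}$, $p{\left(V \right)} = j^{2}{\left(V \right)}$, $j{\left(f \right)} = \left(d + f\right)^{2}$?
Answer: $25519511$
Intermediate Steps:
$j{\left(f \right)} = \left(-1 + f\right)^{2}$
$p{\left(V \right)} = \left(-1 + V\right)^{4}$ ($p{\left(V \right)} = \left(\left(-1 + V\right)^{2}\right)^{2} = \left(-1 + V\right)^{4}$)
$G{\left(o \right)} = 1$
$\frac{\left(\left(-22221 - 16210\right) + 15168\right) \left(42137 - 43234\right)}{G{\left(p{\left(b \right)} \right)}} = \frac{\left(\left(-22221 - 16210\right) + 15168\right) \left(42137 - 43234\right)}{1} = \left(-38431 + 15168\right) \left(-1097\right) 1 = \left(-23263\right) \left(-1097\right) 1 = 25519511 \cdot 1 = 25519511$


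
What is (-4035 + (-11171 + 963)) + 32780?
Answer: 18537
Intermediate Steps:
(-4035 + (-11171 + 963)) + 32780 = (-4035 - 10208) + 32780 = -14243 + 32780 = 18537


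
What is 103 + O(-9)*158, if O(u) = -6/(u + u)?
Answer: 467/3 ≈ 155.67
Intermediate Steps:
O(u) = -3/u (O(u) = -6*1/(2*u) = -3/u)
103 + O(-9)*158 = 103 - 3/(-9)*158 = 103 - 3*(-1/9)*158 = 103 + (1/3)*158 = 103 + 158/3 = 467/3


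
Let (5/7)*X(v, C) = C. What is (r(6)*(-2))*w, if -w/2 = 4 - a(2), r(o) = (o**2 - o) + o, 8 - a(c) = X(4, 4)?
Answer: 1152/5 ≈ 230.40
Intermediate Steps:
X(v, C) = 7*C/5
a(c) = 12/5 (a(c) = 8 - 7*4/5 = 8 - 1*28/5 = 8 - 28/5 = 12/5)
r(o) = o**2
w = -16/5 (w = -2*(4 - 1*12/5) = -2*(4 - 12/5) = -2*8/5 = -16/5 ≈ -3.2000)
(r(6)*(-2))*w = (6**2*(-2))*(-16/5) = (36*(-2))*(-16/5) = -72*(-16/5) = 1152/5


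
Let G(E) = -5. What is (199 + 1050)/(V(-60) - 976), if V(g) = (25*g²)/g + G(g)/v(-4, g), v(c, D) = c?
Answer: -4996/9899 ≈ -0.50470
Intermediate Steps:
V(g) = 5/4 + 25*g (V(g) = (25*g²)/g - 5/(-4) = 25*g - 5*(-¼) = 25*g + 5/4 = 5/4 + 25*g)
(199 + 1050)/(V(-60) - 976) = (199 + 1050)/((5/4 + 25*(-60)) - 976) = 1249/((5/4 - 1500) - 976) = 1249/(-5995/4 - 976) = 1249/(-9899/4) = 1249*(-4/9899) = -4996/9899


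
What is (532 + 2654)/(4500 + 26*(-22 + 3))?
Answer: 1593/2003 ≈ 0.79531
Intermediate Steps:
(532 + 2654)/(4500 + 26*(-22 + 3)) = 3186/(4500 + 26*(-19)) = 3186/(4500 - 494) = 3186/4006 = 3186*(1/4006) = 1593/2003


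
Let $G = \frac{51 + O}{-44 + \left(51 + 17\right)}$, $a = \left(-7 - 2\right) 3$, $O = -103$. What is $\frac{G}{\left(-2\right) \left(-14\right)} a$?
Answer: $\frac{117}{56} \approx 2.0893$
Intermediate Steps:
$a = -27$ ($a = \left(-9\right) 3 = -27$)
$G = - \frac{13}{6}$ ($G = \frac{51 - 103}{-44 + \left(51 + 17\right)} = - \frac{52}{-44 + 68} = - \frac{52}{24} = \left(-52\right) \frac{1}{24} = - \frac{13}{6} \approx -2.1667$)
$\frac{G}{\left(-2\right) \left(-14\right)} a = - \frac{13}{6 \left(\left(-2\right) \left(-14\right)\right)} \left(-27\right) = - \frac{13}{6 \cdot 28} \left(-27\right) = \left(- \frac{13}{6}\right) \frac{1}{28} \left(-27\right) = \left(- \frac{13}{168}\right) \left(-27\right) = \frac{117}{56}$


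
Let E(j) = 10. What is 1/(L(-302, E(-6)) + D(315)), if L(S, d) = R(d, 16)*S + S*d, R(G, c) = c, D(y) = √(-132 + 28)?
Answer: -151/1185654 - I*√26/30827004 ≈ -0.00012736 - 1.6541e-7*I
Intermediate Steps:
D(y) = 2*I*√26 (D(y) = √(-104) = 2*I*√26)
L(S, d) = 16*S + S*d
1/(L(-302, E(-6)) + D(315)) = 1/(-302*(16 + 10) + 2*I*√26) = 1/(-302*26 + 2*I*√26) = 1/(-7852 + 2*I*√26)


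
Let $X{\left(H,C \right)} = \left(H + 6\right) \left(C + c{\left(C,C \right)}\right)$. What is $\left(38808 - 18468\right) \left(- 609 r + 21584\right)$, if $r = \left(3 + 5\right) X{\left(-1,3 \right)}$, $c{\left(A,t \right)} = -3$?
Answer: $439018560$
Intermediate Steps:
$X{\left(H,C \right)} = \left(-3 + C\right) \left(6 + H\right)$ ($X{\left(H,C \right)} = \left(H + 6\right) \left(C - 3\right) = \left(6 + H\right) \left(-3 + C\right) = \left(-3 + C\right) \left(6 + H\right)$)
$r = 0$ ($r = \left(3 + 5\right) \left(-18 - -3 + 6 \cdot 3 + 3 \left(-1\right)\right) = 8 \left(-18 + 3 + 18 - 3\right) = 8 \cdot 0 = 0$)
$\left(38808 - 18468\right) \left(- 609 r + 21584\right) = \left(38808 - 18468\right) \left(\left(-609\right) 0 + 21584\right) = 20340 \left(0 + 21584\right) = 20340 \cdot 21584 = 439018560$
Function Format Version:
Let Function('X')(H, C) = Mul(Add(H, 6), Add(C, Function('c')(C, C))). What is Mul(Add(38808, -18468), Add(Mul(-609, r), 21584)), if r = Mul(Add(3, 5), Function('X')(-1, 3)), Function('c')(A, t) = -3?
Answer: 439018560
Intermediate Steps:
Function('X')(H, C) = Mul(Add(-3, C), Add(6, H)) (Function('X')(H, C) = Mul(Add(H, 6), Add(C, -3)) = Mul(Add(6, H), Add(-3, C)) = Mul(Add(-3, C), Add(6, H)))
r = 0 (r = Mul(Add(3, 5), Add(-18, Mul(-3, -1), Mul(6, 3), Mul(3, -1))) = Mul(8, Add(-18, 3, 18, -3)) = Mul(8, 0) = 0)
Mul(Add(38808, -18468), Add(Mul(-609, r), 21584)) = Mul(Add(38808, -18468), Add(Mul(-609, 0), 21584)) = Mul(20340, Add(0, 21584)) = Mul(20340, 21584) = 439018560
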